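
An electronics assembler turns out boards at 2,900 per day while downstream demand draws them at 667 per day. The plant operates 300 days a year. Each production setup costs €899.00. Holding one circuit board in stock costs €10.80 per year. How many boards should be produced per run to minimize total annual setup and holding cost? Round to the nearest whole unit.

Annual demand D = 667 × 300 = 200,100.
Production build-up factor (1 − d/p) = 1 − 667/2,900 = 0.7700.
Q* = √(2DS / (H(1 − d/p))) = √(2 × 200,100 × 899 / (10.8 × 0.7700)).
= √(359,779,800 / 8.316) ≈ 6577.504.

Q* ≈ 6,578 boards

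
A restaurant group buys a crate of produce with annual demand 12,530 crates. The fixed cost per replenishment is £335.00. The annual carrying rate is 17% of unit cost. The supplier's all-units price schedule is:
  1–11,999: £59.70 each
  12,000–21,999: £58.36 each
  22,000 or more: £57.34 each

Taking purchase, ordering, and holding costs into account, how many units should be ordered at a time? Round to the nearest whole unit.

Q* ≈ 909 crates

Holding cost per unit per year at price C is H = 0.17·C.
Candidates are each tier's EOQ (if it falls in that tier) and each price-break quantity.
EOQ at £59.70 = 909.5 (feasible in tier 1): TC = 12,530×£59.70 + (12,530/909.5)×335 + (909.5/2)×0.17×£59.70 = £757,271.49.
EOQ at £58.36 = 919.9 < 12000, so use break Q=12000: TC = 12,530×£58.36 + (12,530/12000.0)×335 + (12000.0/2)×0.17×£58.36 = £791,127.80.
EOQ at £57.34 = 928.0 < 22000, so use break Q=22000: TC = 12,530×£57.34 + (12,530/22000.0)×335 + (22000.0/2)×0.17×£57.34 = £825,886.80.
Lowest total cost is £757,271.49 at Q = 909.5.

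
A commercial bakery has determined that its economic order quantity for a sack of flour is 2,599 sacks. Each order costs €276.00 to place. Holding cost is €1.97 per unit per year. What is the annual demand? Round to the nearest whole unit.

Squaring Q* = √(2DS/H) gives Q*² = 2DS/H.
From Q* = √(2DS/H): D = Q*²H / (2S) = 2,599² × 1.97 / (2 × 276) = 24106.808.

D ≈ 24,107 sacks per year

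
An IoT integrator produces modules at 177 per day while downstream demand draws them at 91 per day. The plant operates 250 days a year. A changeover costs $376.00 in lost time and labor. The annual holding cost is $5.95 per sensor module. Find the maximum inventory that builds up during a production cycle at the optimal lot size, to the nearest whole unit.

Annual demand D = 91 × 250 = 22,750.
Production build-up factor (1 − d/p) = 1 − 91/177 = 0.4859.
Q* = √(2DS / (H(1 − d/p))) = √(2 × 22,750 × 376 / (5.95 × 0.4859)).
= √(17,108,000 / 2.891) ≈ 2432.644.
Maximum inventory = Q*(1 − d/p) = 2432.644 × 0.4859 ≈ 1181.963.

I_max ≈ 1,182 modules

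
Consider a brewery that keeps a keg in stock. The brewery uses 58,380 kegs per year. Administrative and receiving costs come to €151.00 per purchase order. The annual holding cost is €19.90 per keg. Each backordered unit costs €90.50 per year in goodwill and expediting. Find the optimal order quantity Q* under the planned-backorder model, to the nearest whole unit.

Q* ≈ 1,040 kegs

With planned backorders, Q* = √(2DS/H) · √((H+B)/B).
√(2DS/H) = √(2 × 58,380 × 151 / 19.9) = 941.259.
√((H+B)/B) = √((19.9+90.5)/90.5) = 1.1045.
Q* ≈ 1039.607.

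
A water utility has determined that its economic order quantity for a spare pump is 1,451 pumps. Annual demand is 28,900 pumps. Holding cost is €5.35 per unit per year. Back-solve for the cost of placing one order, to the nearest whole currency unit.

The basic EOQ model gives Q* = √(2DS/H); rearrange for the unknown.
From Q* = √(2DS/H): S = Q*²H / (2D) = 1,451² × 5.35 / (2 × 28,900) = 194.8771.

S ≈ €195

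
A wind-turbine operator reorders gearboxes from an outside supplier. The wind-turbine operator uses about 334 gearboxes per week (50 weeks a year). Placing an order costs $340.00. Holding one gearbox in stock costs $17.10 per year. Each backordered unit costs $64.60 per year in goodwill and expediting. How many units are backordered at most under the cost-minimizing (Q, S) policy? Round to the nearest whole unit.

Annual demand D = 334 × 50 = 16,700.
With planned backorders, Q* = √(2DS/H) · √((H+B)/B).
√(2DS/H) = √(2 × 16,700 × 340 / 17.1) = 814.919.
√((H+B)/B) = √((17.1+64.6)/64.6) = 1.1246.
Q* ≈ 916.451.
S* = Q* · H/(H+B) = 916.451 × 17.1/81.7 ≈ 191.815.

S* ≈ 192 gearboxes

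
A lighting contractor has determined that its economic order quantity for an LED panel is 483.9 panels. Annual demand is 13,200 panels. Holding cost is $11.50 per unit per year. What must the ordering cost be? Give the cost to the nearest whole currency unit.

Invert the EOQ relation Q*² = 2DS/H.
From Q* = √(2DS/H): S = Q*²H / (2D) = 483.9² × 11.5 / (2 × 13,200) = 102.0012.

S ≈ $102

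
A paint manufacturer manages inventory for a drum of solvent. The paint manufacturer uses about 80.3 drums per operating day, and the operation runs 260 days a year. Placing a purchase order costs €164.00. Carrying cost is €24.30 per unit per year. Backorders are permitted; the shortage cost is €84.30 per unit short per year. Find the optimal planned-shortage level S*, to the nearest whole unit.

Annual demand D = 80.3 × 260 = 20,878.
With planned backorders, Q* = √(2DS/H) · √((H+B)/B).
√(2DS/H) = √(2 × 20,878 × 164 / 24.3) = 530.858.
√((H+B)/B) = √((24.3+84.3)/84.3) = 1.1350.
Q* ≈ 602.531.
S* = Q* · H/(H+B) = 602.531 × 24.3/108.6 ≈ 134.820.

S* ≈ 135 drums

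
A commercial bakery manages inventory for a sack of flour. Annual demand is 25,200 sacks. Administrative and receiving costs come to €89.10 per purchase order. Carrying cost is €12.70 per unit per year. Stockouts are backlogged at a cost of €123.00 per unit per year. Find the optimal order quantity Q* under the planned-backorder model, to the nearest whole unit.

Q* ≈ 625 sacks

With planned backorders, Q* = √(2DS/H) · √((H+B)/B).
√(2DS/H) = √(2 × 25,200 × 89.1 / 12.7) = 594.637.
√((H+B)/B) = √((12.7+123)/123) = 1.0504.
Q* ≈ 624.582.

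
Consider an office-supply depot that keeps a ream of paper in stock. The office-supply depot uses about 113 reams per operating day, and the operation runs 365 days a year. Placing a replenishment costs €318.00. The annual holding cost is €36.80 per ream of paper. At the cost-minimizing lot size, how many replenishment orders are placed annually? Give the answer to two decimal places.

Annual demand D = 113 × 365 = 41,245.
EOQ = √(2DS/H) = √(2 × 41,245 × 318 / 36.8) ≈ 844.29.
Orders per year = D / Q* = 41,245 / 844.29 ≈ 48.852.

N ≈ 48.85 orders per year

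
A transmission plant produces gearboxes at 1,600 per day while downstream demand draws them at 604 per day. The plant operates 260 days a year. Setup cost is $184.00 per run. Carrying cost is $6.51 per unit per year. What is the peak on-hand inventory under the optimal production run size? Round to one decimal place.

I_max ≈ 2,350.8 gearboxes

Annual demand D = 604 × 260 = 157,040.
Production build-up factor (1 − d/p) = 1 − 604/1,600 = 0.6225.
Q* = √(2DS / (H(1 − d/p))) = √(2 × 157,040 × 184 / (6.51 × 0.6225)).
= √(57,790,720 / 4.0525) ≈ 3776.321.
Maximum inventory = Q*(1 − d/p) = 3776.321 × 0.6225 ≈ 2350.760.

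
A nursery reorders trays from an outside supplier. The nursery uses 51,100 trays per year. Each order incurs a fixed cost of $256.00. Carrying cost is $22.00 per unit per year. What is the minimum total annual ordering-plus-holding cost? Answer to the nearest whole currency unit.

Q* = √(2DS/H) = √(2 × 51,100 × 256 / 22) ≈ 1090.52.
At Q*, ordering cost (D/Q*)S equals holding cost (Q*/2)H, each = √(DSH/2).
Minimum total = √(2DSH) = √(2 × 51,100 × 256 × 22) ≈ 23991.465.

TC* ≈ $23,991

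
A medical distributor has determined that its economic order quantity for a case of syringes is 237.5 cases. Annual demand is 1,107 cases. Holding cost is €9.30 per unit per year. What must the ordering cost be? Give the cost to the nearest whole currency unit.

S ≈ €237

Squaring Q* = √(2DS/H) gives Q*² = 2DS/H.
From Q* = √(2DS/H): S = Q*²H / (2D) = 237.5² × 9.3 / (2 × 1,107) = 236.9368.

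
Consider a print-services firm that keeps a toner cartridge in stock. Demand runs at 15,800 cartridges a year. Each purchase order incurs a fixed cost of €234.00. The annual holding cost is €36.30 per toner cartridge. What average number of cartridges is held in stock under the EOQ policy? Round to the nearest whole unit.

Q* = √(2DS/H) = √(2 × 15,800 × 234 / 36.3) ≈ 451.33.
Average inventory = Q*/2 ≈ 451.33 / 2 = 225.667.

Average inventory ≈ 226 cartridges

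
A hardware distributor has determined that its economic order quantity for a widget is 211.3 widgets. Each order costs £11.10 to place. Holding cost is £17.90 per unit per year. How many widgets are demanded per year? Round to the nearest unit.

Invert the EOQ relation Q*² = 2DS/H.
From Q* = √(2DS/H): D = Q*²H / (2S) = 211.3² × 17.9 / (2 × 11.1) = 35999.714.

D ≈ 36,000 widgets per year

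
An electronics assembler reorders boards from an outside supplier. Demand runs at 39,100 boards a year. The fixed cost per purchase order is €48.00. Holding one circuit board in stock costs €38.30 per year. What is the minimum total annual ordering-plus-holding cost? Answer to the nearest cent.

TC* ≈ €11,990.12

Q* = √(2DS/H) = √(2 × 39,100 × 48 / 38.3) ≈ 313.06.
At Q*, ordering cost (D/Q*)S equals holding cost (Q*/2)H, each = √(DSH/2).
Minimum total = √(2DSH) = √(2 × 39,100 × 48 × 38.3) ≈ 11990.116.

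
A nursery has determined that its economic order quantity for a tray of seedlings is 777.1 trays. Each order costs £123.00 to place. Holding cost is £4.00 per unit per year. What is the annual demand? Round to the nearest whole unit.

D ≈ 9,819 trays per year

The basic EOQ model gives Q* = √(2DS/H); rearrange for the unknown.
From Q* = √(2DS/H): D = Q*²H / (2S) = 777.1² × 4 / (2 × 123) = 9819.259.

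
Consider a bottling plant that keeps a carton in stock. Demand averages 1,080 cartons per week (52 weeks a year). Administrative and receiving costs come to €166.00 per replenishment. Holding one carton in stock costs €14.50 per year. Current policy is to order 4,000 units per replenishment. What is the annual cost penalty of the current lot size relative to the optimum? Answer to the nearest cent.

Extra cost ≈ €14,888.19 per year

Annual demand D = 1,080 × 52 = 56,160.
EOQ = √(2DS/H) = √(2 × 56,160 × 166 / 14.5) ≈ 1133.96.
Cost at Q* = (D/Q*)S + (Q*/2)H = √(2DSH) ≈ €16,442.45.
Cost at Q = 4,000: (56,160/4,000)×166 + (4,000/2)×14.5 = €2,330.64 + €29,000.00 = €31,330.64.
Excess = €31,330.64 − €16,442.45 = €14,888.19.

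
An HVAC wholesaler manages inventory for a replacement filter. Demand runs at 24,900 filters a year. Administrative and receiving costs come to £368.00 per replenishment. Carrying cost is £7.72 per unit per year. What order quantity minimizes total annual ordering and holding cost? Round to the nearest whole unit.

EOQ = √(2DS / H) = √(2 × 24,900 × 368 / 7.72).
= √(18,326,400 / 7.72) = √2,373,886.0104 ≈ 1540.742.

Q* ≈ 1,541 filters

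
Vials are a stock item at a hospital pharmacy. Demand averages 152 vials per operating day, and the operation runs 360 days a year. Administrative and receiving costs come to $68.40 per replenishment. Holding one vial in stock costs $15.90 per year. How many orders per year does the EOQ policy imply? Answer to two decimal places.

Annual demand D = 152 × 360 = 54,720.
The optimal lot size = √(2DS/H) = √(2 × 54,720 × 68.4 / 15.9) ≈ 686.15.
Orders per year = D / Q* = 54,720 / 686.15 ≈ 79.750.

N ≈ 79.75 orders per year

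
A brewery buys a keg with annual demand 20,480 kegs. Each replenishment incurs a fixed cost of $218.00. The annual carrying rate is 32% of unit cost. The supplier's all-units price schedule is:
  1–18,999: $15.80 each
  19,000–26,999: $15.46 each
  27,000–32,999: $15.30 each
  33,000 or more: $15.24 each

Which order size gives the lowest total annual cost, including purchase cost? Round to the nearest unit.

Holding cost per unit per year at price C is H = 0.32·C.
For each price level, check whether its EOQ is feasible; otherwise the best quantity at that price is the breakpoint.
EOQ at $15.80 = 1328.9 (feasible in tier 1): TC = 20,480×$15.80 + (20,480/1328.9)×218 + (1328.9/2)×0.32×$15.80 = $330,303.11.
EOQ at $15.46 = 1343.5 < 19000, so use break Q=19000: TC = 20,480×$15.46 + (20,480/19000.0)×218 + (19000.0/2)×0.32×$15.46 = $363,854.18.
EOQ at $15.30 = 1350.5 < 27000, so use break Q=27000: TC = 20,480×$15.30 + (20,480/27000.0)×218 + (27000.0/2)×0.32×$15.30 = $379,605.36.
EOQ at $15.24 = 1353.1 < 33000, so use break Q=33000: TC = 20,480×$15.24 + (20,480/33000.0)×218 + (33000.0/2)×0.32×$15.24 = $392,717.69.
Lowest total cost is $330,303.11 at Q = 1328.9.

Q* ≈ 1,329 kegs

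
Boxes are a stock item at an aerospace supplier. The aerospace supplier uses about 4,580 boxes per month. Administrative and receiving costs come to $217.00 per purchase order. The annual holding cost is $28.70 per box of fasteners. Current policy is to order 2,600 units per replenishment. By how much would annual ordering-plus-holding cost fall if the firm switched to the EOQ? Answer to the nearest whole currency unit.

Extra cost ≈ $15,733 per year

Annual demand D = 4,580 × 12 = 54,960.
EOQ = √(2DS/H) = √(2 × 54,960 × 217 / 28.7) ≈ 911.65.
Cost at Q* = (D/Q*)S + (Q*/2)H = √(2DSH) ≈ $26,164.30.
Cost at Q = 2,600: (54,960/2,600)×217 + (2,600/2)×28.7 = $4,587.05 + $37,310.00 = $41,897.05.
Excess = $41,897.05 − $26,164.30 = $15,732.74.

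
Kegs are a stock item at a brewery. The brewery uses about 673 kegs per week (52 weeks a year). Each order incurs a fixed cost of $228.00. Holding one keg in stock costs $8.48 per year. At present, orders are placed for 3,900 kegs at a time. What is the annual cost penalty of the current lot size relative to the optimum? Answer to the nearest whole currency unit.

Annual demand D = 673 × 52 = 34,996.
EOQ = √(2DS/H) = √(2 × 34,996 × 228 / 8.48) ≈ 1371.81.
Cost at Q* = (D/Q*)S + (Q*/2)H = √(2DSH) ≈ $11,632.94.
Cost at Q = 3,900: (34,996/3,900)×228 + (3,900/2)×8.48 = $2,045.92 + $16,536.00 = $18,581.92.
Excess = $18,581.92 − $11,632.94 = $6,948.98.

Extra cost ≈ $6,949 per year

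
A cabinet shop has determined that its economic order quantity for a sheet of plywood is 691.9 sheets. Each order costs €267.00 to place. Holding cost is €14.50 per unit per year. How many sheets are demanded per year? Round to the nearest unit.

D ≈ 12,999 sheets per year

Squaring Q* = √(2DS/H) gives Q*² = 2DS/H.
From Q* = √(2DS/H): D = Q*²H / (2S) = 691.9² × 14.5 / (2 × 267) = 12999.104.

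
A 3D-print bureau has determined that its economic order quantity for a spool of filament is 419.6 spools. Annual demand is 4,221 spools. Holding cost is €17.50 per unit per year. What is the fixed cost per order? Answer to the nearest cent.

S ≈ €364.98

The basic EOQ model gives Q* = √(2DS/H); rearrange for the unknown.
From Q* = √(2DS/H): S = Q*²H / (2D) = 419.6² × 17.5 / (2 × 4,221) = 364.9755.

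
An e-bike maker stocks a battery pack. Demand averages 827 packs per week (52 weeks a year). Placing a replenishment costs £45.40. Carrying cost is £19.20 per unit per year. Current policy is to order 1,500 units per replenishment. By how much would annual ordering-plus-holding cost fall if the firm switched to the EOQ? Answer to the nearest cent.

Extra cost ≈ £7,042.98 per year

Annual demand D = 827 × 52 = 43,004.
EOQ = √(2DS/H) = √(2 × 43,004 × 45.4 / 19.2) ≈ 450.97.
Cost at Q* = (D/Q*)S + (Q*/2)H = √(2DSH) ≈ £8,658.61.
Cost at Q = 1,500: (43,004/1,500)×45.4 + (1,500/2)×19.2 = £1,301.59 + £14,400.00 = £15,701.59.
Excess = £15,701.59 − £8,658.61 = £7,042.98.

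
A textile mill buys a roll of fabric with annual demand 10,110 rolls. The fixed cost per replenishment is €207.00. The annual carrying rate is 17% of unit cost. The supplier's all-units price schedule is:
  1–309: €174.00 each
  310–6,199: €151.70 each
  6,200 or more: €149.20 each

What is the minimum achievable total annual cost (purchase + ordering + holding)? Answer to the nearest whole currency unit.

Holding cost per unit per year at price C is H = 0.17·C.
For each price level, check whether its EOQ is feasible; otherwise the best quantity at that price is the breakpoint.
Tier 1 (€174.00): EOQ = 376.2 exceeds tier's upper bound 309, so this tier is dominated.
EOQ at €151.70 = 402.9 (feasible in tier 2): TC = 10,110×€151.70 + (10,110/402.9)×207 + (402.9/2)×0.17×€151.70 = €1,544,076.46.
EOQ at €149.20 = 406.2 < 6200, so use break Q=6200: TC = 10,110×€149.20 + (10,110/6200.0)×207 + (6200.0/2)×0.17×€149.20 = €1,587,377.94.
Lowest total cost among the candidates is at Q = 402.9.

TC* ≈ €1,544,076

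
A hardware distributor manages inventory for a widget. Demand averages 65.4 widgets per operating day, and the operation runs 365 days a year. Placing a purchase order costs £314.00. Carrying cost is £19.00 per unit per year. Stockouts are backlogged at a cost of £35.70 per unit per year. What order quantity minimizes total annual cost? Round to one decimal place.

Annual demand D = 65.4 × 365 = 23,871.
With planned backorders, Q* = √(2DS/H) · √((H+B)/B).
√(2DS/H) = √(2 × 23,871 × 314 / 19) = 888.256.
√((H+B)/B) = √((19+35.7)/35.7) = 1.2378.
Q* ≈ 1099.507.

Q* ≈ 1,099.5 widgets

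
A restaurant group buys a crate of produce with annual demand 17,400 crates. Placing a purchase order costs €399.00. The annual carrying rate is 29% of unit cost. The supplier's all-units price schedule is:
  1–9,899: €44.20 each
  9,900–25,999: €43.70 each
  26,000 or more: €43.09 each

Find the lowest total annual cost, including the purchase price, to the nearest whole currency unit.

TC* ≈ €782,421

Holding cost per unit per year at price C is H = 0.29·C.
Candidates are each tier's EOQ (if it falls in that tier) and each price-break quantity.
EOQ at €44.20 = 1040.8 (feasible in tier 1): TC = 17,400×€44.20 + (17,400/1040.8)×399 + (1040.8/2)×0.29×€44.20 = €782,420.93.
EOQ at €43.70 = 1046.7 < 9900, so use break Q=9900: TC = 17,400×€43.70 + (17,400/9900.0)×399 + (9900.0/2)×0.29×€43.70 = €823,812.62.
EOQ at €43.09 = 1054.1 < 26000, so use break Q=26000: TC = 17,400×€43.09 + (17,400/26000.0)×399 + (26000.0/2)×0.29×€43.09 = €912,482.32.
Lowest total cost among the candidates is at Q = 1040.8.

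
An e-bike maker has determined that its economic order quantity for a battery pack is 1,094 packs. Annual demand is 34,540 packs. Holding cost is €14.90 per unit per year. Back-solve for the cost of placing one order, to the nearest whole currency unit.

S ≈ €258

The basic EOQ model gives Q* = √(2DS/H); rearrange for the unknown.
From Q* = √(2DS/H): S = Q*²H / (2D) = 1,094² × 14.9 / (2 × 34,540) = 258.1479.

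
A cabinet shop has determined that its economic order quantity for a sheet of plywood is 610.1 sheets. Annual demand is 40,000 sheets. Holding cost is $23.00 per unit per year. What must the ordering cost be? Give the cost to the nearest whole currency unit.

S ≈ $107

Squaring Q* = √(2DS/H) gives Q*² = 2DS/H.
From Q* = √(2DS/H): S = Q*²H / (2D) = 610.1² × 23 / (2 × 40,000) = 107.0138.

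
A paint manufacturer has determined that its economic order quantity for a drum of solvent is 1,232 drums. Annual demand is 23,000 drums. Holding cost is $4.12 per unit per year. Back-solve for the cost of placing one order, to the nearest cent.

S ≈ $135.94

Squaring Q* = √(2DS/H) gives Q*² = 2DS/H.
From Q* = √(2DS/H): S = Q*²H / (2D) = 1,232² × 4.12 / (2 × 23,000) = 135.9442.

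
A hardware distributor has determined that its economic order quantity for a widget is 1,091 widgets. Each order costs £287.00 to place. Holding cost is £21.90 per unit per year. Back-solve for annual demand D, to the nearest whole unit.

D ≈ 45,413 widgets per year

The basic EOQ model gives Q* = √(2DS/H); rearrange for the unknown.
From Q* = √(2DS/H): D = Q*²H / (2S) = 1,091² × 21.9 / (2 × 287) = 45413.160.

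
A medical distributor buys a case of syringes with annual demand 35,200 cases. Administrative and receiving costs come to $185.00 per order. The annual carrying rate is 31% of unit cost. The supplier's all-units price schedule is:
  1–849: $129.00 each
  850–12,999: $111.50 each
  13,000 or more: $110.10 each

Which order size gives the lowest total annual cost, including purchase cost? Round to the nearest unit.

Holding cost per unit per year at price C is H = 0.31·C.
Candidates are each tier's EOQ (if it falls in that tier) and each price-break quantity.
EOQ at $129.00 = 570.7 (feasible in tier 1): TC = 35,200×$129.00 + (35,200/570.7)×185 + (570.7/2)×0.31×$129.00 = $4,563,621.69.
EOQ at $111.50 = 613.8 < 850, so use break Q=850: TC = 35,200×$111.50 + (35,200/850.0)×185 + (850.0/2)×0.31×$111.50 = $3,947,151.30.
EOQ at $110.10 = 617.7 < 13000, so use break Q=13000: TC = 35,200×$110.10 + (35,200/13000.0)×185 + (13000.0/2)×0.31×$110.10 = $4,097,872.42.
Lowest total cost is $3,947,151.30 at Q = 850.0.

Q* ≈ 850 cases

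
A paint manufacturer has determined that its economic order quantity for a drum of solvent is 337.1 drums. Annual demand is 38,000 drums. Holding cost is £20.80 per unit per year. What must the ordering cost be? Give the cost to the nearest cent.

S ≈ £31.10

Invert the EOQ relation Q*² = 2DS/H.
From Q* = √(2DS/H): S = Q*²H / (2D) = 337.1² × 20.8 / (2 × 38,000) = 31.1005.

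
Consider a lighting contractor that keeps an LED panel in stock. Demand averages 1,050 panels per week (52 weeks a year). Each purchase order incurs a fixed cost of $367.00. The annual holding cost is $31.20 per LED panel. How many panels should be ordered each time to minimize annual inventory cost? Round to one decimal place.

Q* ≈ 1,133.4 panels

Annual demand D = 1,050 × 52 = 54,600.
EOQ = √(2DS / H) = √(2 × 54,600 × 367 / 31.2).
= √(40,076,400 / 31.2) = √1,284,500 ≈ 1133.358.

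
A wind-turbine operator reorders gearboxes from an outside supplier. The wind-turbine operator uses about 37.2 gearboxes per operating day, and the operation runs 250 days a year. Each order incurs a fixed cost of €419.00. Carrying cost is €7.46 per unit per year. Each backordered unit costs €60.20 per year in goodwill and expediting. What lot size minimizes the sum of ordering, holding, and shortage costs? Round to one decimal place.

Annual demand D = 37.2 × 250 = 9,300.
With planned backorders, Q* = √(2DS/H) · √((H+B)/B).
√(2DS/H) = √(2 × 9,300 × 419 / 7.46) = 1022.102.
√((H+B)/B) = √((7.46+60.2)/60.2) = 1.0602.
Q* ≈ 1083.582.

Q* ≈ 1,083.6 gearboxes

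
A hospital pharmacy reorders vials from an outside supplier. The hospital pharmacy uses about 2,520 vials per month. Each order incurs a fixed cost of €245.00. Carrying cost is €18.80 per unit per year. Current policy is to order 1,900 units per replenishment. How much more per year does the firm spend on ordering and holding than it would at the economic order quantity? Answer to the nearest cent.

Annual demand D = 2,520 × 12 = 30,240.
EOQ = √(2DS/H) = √(2 × 30,240 × 245 / 18.8) ≈ 887.79.
Cost at Q* = (D/Q*)S + (Q*/2)H = √(2DSH) ≈ €16,690.44.
Cost at Q = 1,900: (30,240/1,900)×245 + (1,900/2)×18.8 = €3,899.37 + €17,860.00 = €21,759.37.
Excess = €21,759.37 − €16,690.44 = €5,068.93.

Extra cost ≈ €5,068.93 per year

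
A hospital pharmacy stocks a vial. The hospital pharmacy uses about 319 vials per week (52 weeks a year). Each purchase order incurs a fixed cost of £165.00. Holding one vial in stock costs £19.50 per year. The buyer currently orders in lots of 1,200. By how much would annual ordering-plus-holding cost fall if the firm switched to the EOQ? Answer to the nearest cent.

Annual demand D = 319 × 52 = 16,588.
EOQ = √(2DS/H) = √(2 × 16,588 × 165 / 19.5) ≈ 529.83.
Cost at Q* = (D/Q*)S + (Q*/2)H = √(2DSH) ≈ £10,331.69.
Cost at Q = 1,200: (16,588/1,200)×165 + (1,200/2)×19.5 = £2,280.85 + £11,700.00 = £13,980.85.
Excess = £13,980.85 − £10,331.69 = £3,649.16.

Extra cost ≈ £3,649.16 per year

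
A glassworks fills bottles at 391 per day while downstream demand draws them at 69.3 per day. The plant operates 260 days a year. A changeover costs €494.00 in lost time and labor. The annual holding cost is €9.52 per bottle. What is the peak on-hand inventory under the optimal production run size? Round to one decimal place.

I_max ≈ 1,240.4 bottles

Annual demand D = 69.3 × 260 = 18,018.
Production build-up factor (1 − d/p) = 1 − 69.3/391 = 0.8228.
Q* = √(2DS / (H(1 − d/p))) = √(2 × 18,018 × 494 / (9.52 × 0.8228)).
= √(17,801,784 / 7.8327) ≈ 1507.565.
Maximum inventory = Q*(1 − d/p) = 1507.565 × 0.8228 ≈ 1240.368.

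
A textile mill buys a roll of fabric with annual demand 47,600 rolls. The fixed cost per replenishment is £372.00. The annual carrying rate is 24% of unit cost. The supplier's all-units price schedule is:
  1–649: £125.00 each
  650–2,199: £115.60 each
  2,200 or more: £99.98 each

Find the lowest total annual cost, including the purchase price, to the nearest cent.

TC* ≈ £4,793,491.45

Holding cost per unit per year at price C is H = 0.24·C.
Candidates are each tier's EOQ (if it falls in that tier) and each price-break quantity.
Tier 1 (£125.00): EOQ = 1086.5 exceeds tier's upper bound 649, so this tier is dominated.
EOQ at £115.60 = 1129.8 (feasible in tier 2): TC = 47,600×£115.60 + (47,600/1129.8)×372 + (1129.8/2)×0.24×£115.60 = £5,533,905.45.
EOQ at £99.98 = 1214.9 < 2200, so use break Q=2200: TC = 47,600×£99.98 + (47,600/2200.0)×372 + (2200.0/2)×0.24×£99.98 = £4,793,491.45.
Lowest total cost among the candidates is at Q = 2200.0.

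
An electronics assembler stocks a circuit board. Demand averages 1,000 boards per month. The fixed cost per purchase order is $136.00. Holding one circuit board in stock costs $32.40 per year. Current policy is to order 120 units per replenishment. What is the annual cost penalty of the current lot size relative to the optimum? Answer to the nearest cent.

Extra cost ≈ $5,260.34 per year

Annual demand D = 1,000 × 12 = 12,000.
EOQ = √(2DS/H) = √(2 × 12,000 × 136 / 32.4) ≈ 317.40.
Cost at Q* = (D/Q*)S + (Q*/2)H = √(2DSH) ≈ $10,283.66.
Cost at Q = 120: (12,000/120)×136 + (120/2)×32.4 = $13,600.00 + $1,944.00 = $15,544.00.
Excess = $15,544.00 − $10,283.66 = $5,260.34.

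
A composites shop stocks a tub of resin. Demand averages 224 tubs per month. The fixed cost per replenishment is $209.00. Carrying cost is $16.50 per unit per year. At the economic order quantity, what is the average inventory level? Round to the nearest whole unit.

Annual demand D = 224 × 12 = 2,688.
The optimal lot size = √(2DS/H) = √(2 × 2,688 × 209 / 16.5) ≈ 260.95.
Average inventory = Q*/2 ≈ 260.95 / 2 = 130.476.

Average inventory ≈ 130 tubs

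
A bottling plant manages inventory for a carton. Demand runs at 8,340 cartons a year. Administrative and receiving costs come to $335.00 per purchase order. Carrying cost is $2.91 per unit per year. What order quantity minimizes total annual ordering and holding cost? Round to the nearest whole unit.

Q* ≈ 1,386 cartons

EOQ = √(2DS / H) = √(2 × 8,340 × 335 / 2.91).
= √(5,587,800 / 2.91) = √1,920,206.1856 ≈ 1385.715.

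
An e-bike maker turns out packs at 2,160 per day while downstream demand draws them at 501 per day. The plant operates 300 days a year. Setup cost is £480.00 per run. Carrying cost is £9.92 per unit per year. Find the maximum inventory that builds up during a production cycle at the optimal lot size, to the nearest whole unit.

Annual demand D = 501 × 300 = 150,300.
Production build-up factor (1 − d/p) = 1 − 501/2,160 = 0.7681.
Q* = √(2DS / (H(1 − d/p))) = √(2 × 150,300 × 480 / (9.92 × 0.7681)).
= √(144,288,000 / 7.6191) ≈ 4351.740.
Maximum inventory = Q*(1 − d/p) = 4351.740 × 0.7681 ≈ 3342.378.

I_max ≈ 3,342 packs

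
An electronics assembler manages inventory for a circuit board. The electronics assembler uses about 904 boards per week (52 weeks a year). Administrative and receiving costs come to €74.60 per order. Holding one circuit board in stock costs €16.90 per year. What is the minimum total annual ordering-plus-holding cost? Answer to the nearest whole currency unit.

TC* ≈ €10,887

Annual demand D = 904 × 52 = 47,008.
Q* = √(2DS/H) = √(2 × 47,008 × 74.6 / 16.9) ≈ 644.21.
At Q*, ordering cost (D/Q*)S equals holding cost (Q*/2)H, each = √(DSH/2).
Minimum total = √(2DSH) = √(2 × 47,008 × 74.6 × 16.9) ≈ 10887.136.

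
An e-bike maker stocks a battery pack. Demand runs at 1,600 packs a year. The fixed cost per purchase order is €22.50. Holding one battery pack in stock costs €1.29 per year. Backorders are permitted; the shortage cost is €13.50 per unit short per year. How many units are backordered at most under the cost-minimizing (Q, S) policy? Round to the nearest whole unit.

With planned backorders, Q* = √(2DS/H) · √((H+B)/B).
√(2DS/H) = √(2 × 1,600 × 22.5 / 1.29) = 236.250.
√((H+B)/B) = √((1.29+13.5)/13.5) = 1.0467.
Q* ≈ 247.280.
S* = Q* · H/(H+B) = 247.280 × 1.29/14.79 ≈ 21.568.

S* ≈ 22 packs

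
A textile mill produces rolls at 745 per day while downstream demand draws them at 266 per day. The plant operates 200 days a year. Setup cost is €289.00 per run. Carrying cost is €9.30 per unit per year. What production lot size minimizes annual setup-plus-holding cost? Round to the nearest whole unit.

Q* ≈ 2,268 rolls

Annual demand D = 266 × 200 = 53,200.
Production build-up factor (1 − d/p) = 1 − 266/745 = 0.6430.
Q* = √(2DS / (H(1 − d/p))) = √(2 × 53,200 × 289 / (9.3 × 0.6430)).
= √(30,749,600 / 5.9795) ≈ 2267.716.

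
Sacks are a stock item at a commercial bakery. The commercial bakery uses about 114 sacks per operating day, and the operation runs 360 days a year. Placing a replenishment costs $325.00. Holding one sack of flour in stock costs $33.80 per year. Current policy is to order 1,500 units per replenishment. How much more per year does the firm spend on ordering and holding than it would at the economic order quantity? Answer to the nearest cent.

Annual demand D = 114 × 360 = 41,040.
EOQ = √(2DS/H) = √(2 × 41,040 × 325 / 33.8) ≈ 888.39.
Cost at Q* = (D/Q*)S + (Q*/2)H = √(2DSH) ≈ $30,027.47.
Cost at Q = 1,500: (41,040/1,500)×325 + (1,500/2)×33.8 = $8,892.00 + $25,350.00 = $34,242.00.
Excess = $34,242.00 − $30,027.47 = $4,214.53.

Extra cost ≈ $4,214.53 per year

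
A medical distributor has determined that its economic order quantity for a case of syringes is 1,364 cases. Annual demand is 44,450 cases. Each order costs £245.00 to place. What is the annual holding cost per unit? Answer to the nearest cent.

H ≈ £11.71

The basic EOQ model gives Q* = √(2DS/H); rearrange for the unknown.
From Q* = √(2DS/H): H = 2DS / Q*² = 2 × 44,450 × 245 / 1,364² = 11.7068.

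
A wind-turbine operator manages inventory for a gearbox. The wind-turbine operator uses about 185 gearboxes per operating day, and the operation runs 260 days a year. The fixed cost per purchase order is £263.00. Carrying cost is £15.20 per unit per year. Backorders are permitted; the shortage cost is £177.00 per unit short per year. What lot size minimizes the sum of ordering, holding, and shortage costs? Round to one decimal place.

Annual demand D = 185 × 260 = 48,100.
With planned backorders, Q* = √(2DS/H) · √((H+B)/B).
√(2DS/H) = √(2 × 48,100 × 263 / 15.2) = 1290.160.
√((H+B)/B) = √((15.2+177)/177) = 1.0421.
Q* ≈ 1344.416.

Q* ≈ 1,344.4 gearboxes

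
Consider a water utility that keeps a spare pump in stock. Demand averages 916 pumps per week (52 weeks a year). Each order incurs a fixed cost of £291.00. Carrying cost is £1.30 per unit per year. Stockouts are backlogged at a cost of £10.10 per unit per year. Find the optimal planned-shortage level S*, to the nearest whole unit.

S* ≈ 559 pumps

Annual demand D = 916 × 52 = 47,632.
With planned backorders, Q* = √(2DS/H) · √((H+B)/B).
√(2DS/H) = √(2 × 47,632 × 291 / 1.3) = 4617.844.
√((H+B)/B) = √((1.3+10.1)/10.1) = 1.0624.
Q* ≈ 4906.039.
S* = Q* · H/(H+B) = 4906.039 × 1.3/11.4 ≈ 559.461.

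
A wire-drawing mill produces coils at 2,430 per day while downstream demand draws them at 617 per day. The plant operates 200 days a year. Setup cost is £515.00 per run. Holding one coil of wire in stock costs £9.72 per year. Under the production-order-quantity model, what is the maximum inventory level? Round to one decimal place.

I_max ≈ 3,123.5 coils

Annual demand D = 617 × 200 = 123,400.
Production build-up factor (1 − d/p) = 1 − 617/2,430 = 0.7461.
Q* = √(2DS / (H(1 − d/p))) = √(2 × 123,400 × 515 / (9.72 × 0.7461)).
= √(127,102,000 / 7.252) ≈ 4186.463.
Maximum inventory = Q*(1 − d/p) = 4186.463 × 0.7461 ≈ 3123.481.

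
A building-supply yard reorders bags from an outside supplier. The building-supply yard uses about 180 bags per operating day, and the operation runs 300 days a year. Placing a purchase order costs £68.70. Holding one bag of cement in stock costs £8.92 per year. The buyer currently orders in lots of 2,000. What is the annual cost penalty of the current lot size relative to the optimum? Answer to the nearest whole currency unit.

Annual demand D = 180 × 300 = 54,000.
EOQ = √(2DS/H) = √(2 × 54,000 × 68.7 / 8.92) ≈ 912.03.
Cost at Q* = (D/Q*)S + (Q*/2)H = √(2DSH) ≈ £8,135.28.
Cost at Q = 2,000: (54,000/2,000)×68.7 + (2,000/2)×8.92 = £1,854.90 + £8,920.00 = £10,774.90.
Excess = £10,774.90 − £8,135.28 = £2,639.62.

Extra cost ≈ £2,640 per year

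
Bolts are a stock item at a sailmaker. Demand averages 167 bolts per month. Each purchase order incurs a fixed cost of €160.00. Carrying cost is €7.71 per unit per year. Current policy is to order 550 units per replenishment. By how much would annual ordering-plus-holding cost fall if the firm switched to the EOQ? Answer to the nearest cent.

Extra cost ≈ €479.66 per year

Annual demand D = 167 × 12 = 2,004.
EOQ = √(2DS/H) = √(2 × 2,004 × 160 / 7.71) ≈ 288.40.
Cost at Q* = (D/Q*)S + (Q*/2)H = √(2DSH) ≈ €2,223.57.
Cost at Q = 550: (2,004/550)×160 + (550/2)×7.71 = €582.98 + €2,120.25 = €2,703.23.
Excess = €2,703.23 − €2,223.57 = €479.66.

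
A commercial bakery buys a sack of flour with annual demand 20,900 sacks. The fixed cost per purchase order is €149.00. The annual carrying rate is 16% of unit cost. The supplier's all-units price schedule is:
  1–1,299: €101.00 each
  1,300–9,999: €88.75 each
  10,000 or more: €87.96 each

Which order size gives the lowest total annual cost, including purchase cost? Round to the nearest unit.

Holding cost per unit per year at price C is H = 0.16·C.
For each price level, check whether its EOQ is feasible; otherwise the best quantity at that price is the breakpoint.
EOQ at €101.00 = 620.8 (feasible in tier 1): TC = 20,900×€101.00 + (20,900/620.8)×149 + (620.8/2)×0.16×€101.00 = €2,120,932.33.
EOQ at €88.75 = 662.3 < 1300, so use break Q=1300: TC = 20,900×€88.75 + (20,900/1300.0)×149 + (1300.0/2)×0.16×€88.75 = €1,866,500.46.
EOQ at €87.96 = 665.2 < 10000, so use break Q=10000: TC = 20,900×€87.96 + (20,900/10000.0)×149 + (10000.0/2)×0.16×€87.96 = €1,909,043.41.
Lowest total cost is €1,866,500.46 at Q = 1300.0.

Q* ≈ 1,300 sacks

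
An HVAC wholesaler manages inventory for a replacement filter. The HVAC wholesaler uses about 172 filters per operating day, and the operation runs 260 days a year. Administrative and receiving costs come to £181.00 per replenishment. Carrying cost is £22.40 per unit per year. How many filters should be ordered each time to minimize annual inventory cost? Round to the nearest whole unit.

Q* ≈ 850 filters

Annual demand D = 172 × 260 = 44,720.
EOQ = √(2DS / H) = √(2 × 44,720 × 181 / 22.4).
= √(16,188,640 / 22.4) = √722,707.1429 ≈ 850.122.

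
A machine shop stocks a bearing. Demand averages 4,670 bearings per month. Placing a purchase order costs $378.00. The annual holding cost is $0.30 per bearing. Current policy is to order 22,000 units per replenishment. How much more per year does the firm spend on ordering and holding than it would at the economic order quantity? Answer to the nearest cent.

Annual demand D = 4,670 × 12 = 56,040.
EOQ = √(2DS/H) = √(2 × 56,040 × 378 / 0.3) ≈ 11883.64.
Cost at Q* = (D/Q*)S + (Q*/2)H = √(2DSH) ≈ $3,565.09.
Cost at Q = 22,000: (56,040/22,000)×378 + (22,000/2)×0.3 = $962.87 + $3,300.00 = $4,262.87.
Excess = $4,262.87 − $3,565.09 = $697.78.

Extra cost ≈ $697.78 per year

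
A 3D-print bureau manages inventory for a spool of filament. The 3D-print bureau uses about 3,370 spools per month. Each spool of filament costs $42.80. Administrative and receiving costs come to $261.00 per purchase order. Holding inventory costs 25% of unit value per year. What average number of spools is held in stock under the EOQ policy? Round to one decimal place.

Annual demand D = 3,370 × 12 = 40,440.
Holding cost H = 0.25 × $42.80 = $10.7000 per unit per year.
Q* = √(2DS/H) = √(2 × 40,440 × 261 / 10.7) ≈ 1404.59.
Average inventory = Q*/2 ≈ 1404.59 / 2 = 702.294.

Average inventory ≈ 702.3 spools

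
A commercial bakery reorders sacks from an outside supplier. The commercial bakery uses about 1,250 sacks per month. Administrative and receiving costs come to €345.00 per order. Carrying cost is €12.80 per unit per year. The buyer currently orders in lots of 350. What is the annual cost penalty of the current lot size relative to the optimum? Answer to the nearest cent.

Extra cost ≈ €5,515.72 per year

Annual demand D = 1,250 × 12 = 15,000.
EOQ = √(2DS/H) = √(2 × 15,000 × 345 / 12.8) ≈ 899.22.
Cost at Q* = (D/Q*)S + (Q*/2)H = √(2DSH) ≈ €11,510.00.
Cost at Q = 350: (15,000/350)×345 + (350/2)×12.8 = €14,785.71 + €2,240.00 = €17,025.71.
Excess = €17,025.71 − €11,510.00 = €5,515.72.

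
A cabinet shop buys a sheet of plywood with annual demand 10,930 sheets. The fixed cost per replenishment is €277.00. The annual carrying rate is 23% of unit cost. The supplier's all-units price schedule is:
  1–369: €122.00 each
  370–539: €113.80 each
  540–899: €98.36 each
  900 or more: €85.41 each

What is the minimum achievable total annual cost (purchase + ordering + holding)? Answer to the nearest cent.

TC* ≈ €945,735.25

Holding cost per unit per year at price C is H = 0.23·C.
For each price level, check whether its EOQ is feasible; otherwise the best quantity at that price is the breakpoint.
Tier 1 (€122.00): EOQ = 464.5 exceeds tier's upper bound 369, so this tier is dominated.
EOQ at €113.80 = 481.0 (feasible in tier 2): TC = 10,930×€113.80 + (10,930/481.0)×277 + (481.0/2)×0.23×€113.80 = €1,256,423.25.
EOQ at €98.36 = 517.4 < 540, so use break Q=540: TC = 10,930×€98.36 + (10,930/540.0)×277 + (540.0/2)×0.23×€98.36 = €1,086,789.64.
EOQ at €85.41 = 555.2 < 900, so use break Q=900: TC = 10,930×€85.41 + (10,930/900.0)×277 + (900.0/2)×0.23×€85.41 = €945,735.25.
Lowest total cost among the candidates is at Q = 900.0.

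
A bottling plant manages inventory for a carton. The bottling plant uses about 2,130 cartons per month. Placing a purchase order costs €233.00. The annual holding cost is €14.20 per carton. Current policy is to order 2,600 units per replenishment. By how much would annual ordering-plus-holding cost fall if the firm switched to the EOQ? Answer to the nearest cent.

Extra cost ≈ €7,745.35 per year

Annual demand D = 2,130 × 12 = 25,560.
EOQ = √(2DS/H) = √(2 × 25,560 × 233 / 14.2) ≈ 915.86.
Cost at Q* = (D/Q*)S + (Q*/2)H = √(2DSH) ≈ €13,005.22.
Cost at Q = 2,600: (25,560/2,600)×233 + (2,600/2)×14.2 = €2,290.57 + €18,460.00 = €20,750.57.
Excess = €20,750.57 − €13,005.22 = €7,745.35.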